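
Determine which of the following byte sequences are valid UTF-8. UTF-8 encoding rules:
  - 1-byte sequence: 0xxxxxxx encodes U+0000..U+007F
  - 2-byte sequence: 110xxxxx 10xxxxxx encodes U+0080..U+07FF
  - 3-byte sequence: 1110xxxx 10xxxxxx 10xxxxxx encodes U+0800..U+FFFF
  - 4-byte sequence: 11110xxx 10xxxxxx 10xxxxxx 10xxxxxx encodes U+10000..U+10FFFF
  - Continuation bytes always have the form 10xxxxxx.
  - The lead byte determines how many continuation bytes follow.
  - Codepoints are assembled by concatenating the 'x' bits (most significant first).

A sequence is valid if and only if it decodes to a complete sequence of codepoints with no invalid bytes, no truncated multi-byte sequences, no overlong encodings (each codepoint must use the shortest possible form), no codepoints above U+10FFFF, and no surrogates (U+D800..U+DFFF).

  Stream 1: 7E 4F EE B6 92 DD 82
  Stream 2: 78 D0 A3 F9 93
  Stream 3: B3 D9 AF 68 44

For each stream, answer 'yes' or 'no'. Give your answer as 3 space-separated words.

Stream 1: decodes cleanly. VALID
Stream 2: error at byte offset 3. INVALID
Stream 3: error at byte offset 0. INVALID

Answer: yes no no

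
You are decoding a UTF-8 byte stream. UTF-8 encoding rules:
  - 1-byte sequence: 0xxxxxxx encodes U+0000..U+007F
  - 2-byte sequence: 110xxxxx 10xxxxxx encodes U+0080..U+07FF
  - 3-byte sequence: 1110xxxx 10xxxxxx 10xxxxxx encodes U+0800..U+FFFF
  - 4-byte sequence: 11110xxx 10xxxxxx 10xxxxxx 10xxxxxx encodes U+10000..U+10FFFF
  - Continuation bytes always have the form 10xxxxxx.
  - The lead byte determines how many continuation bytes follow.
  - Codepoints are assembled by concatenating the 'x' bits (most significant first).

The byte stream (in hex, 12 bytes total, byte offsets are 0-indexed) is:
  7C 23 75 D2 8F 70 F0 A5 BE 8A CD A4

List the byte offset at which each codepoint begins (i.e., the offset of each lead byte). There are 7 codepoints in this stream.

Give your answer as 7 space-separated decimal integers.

Byte[0]=7C: 1-byte ASCII. cp=U+007C
Byte[1]=23: 1-byte ASCII. cp=U+0023
Byte[2]=75: 1-byte ASCII. cp=U+0075
Byte[3]=D2: 2-byte lead, need 1 cont bytes. acc=0x12
Byte[4]=8F: continuation. acc=(acc<<6)|0x0F=0x48F
Completed: cp=U+048F (starts at byte 3)
Byte[5]=70: 1-byte ASCII. cp=U+0070
Byte[6]=F0: 4-byte lead, need 3 cont bytes. acc=0x0
Byte[7]=A5: continuation. acc=(acc<<6)|0x25=0x25
Byte[8]=BE: continuation. acc=(acc<<6)|0x3E=0x97E
Byte[9]=8A: continuation. acc=(acc<<6)|0x0A=0x25F8A
Completed: cp=U+25F8A (starts at byte 6)
Byte[10]=CD: 2-byte lead, need 1 cont bytes. acc=0xD
Byte[11]=A4: continuation. acc=(acc<<6)|0x24=0x364
Completed: cp=U+0364 (starts at byte 10)

Answer: 0 1 2 3 5 6 10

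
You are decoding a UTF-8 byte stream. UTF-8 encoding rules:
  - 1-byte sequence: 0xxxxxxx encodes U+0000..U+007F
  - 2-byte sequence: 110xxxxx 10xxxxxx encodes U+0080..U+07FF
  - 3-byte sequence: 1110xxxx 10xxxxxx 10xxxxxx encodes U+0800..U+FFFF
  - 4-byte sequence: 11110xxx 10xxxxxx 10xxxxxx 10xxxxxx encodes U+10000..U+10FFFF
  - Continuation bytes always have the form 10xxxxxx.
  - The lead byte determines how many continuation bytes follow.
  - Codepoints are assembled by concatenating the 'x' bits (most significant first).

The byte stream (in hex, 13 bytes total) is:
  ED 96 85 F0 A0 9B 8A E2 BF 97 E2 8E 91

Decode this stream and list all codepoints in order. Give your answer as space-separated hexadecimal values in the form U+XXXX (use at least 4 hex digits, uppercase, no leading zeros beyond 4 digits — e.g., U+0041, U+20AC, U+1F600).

Byte[0]=ED: 3-byte lead, need 2 cont bytes. acc=0xD
Byte[1]=96: continuation. acc=(acc<<6)|0x16=0x356
Byte[2]=85: continuation. acc=(acc<<6)|0x05=0xD585
Completed: cp=U+D585 (starts at byte 0)
Byte[3]=F0: 4-byte lead, need 3 cont bytes. acc=0x0
Byte[4]=A0: continuation. acc=(acc<<6)|0x20=0x20
Byte[5]=9B: continuation. acc=(acc<<6)|0x1B=0x81B
Byte[6]=8A: continuation. acc=(acc<<6)|0x0A=0x206CA
Completed: cp=U+206CA (starts at byte 3)
Byte[7]=E2: 3-byte lead, need 2 cont bytes. acc=0x2
Byte[8]=BF: continuation. acc=(acc<<6)|0x3F=0xBF
Byte[9]=97: continuation. acc=(acc<<6)|0x17=0x2FD7
Completed: cp=U+2FD7 (starts at byte 7)
Byte[10]=E2: 3-byte lead, need 2 cont bytes. acc=0x2
Byte[11]=8E: continuation. acc=(acc<<6)|0x0E=0x8E
Byte[12]=91: continuation. acc=(acc<<6)|0x11=0x2391
Completed: cp=U+2391 (starts at byte 10)

Answer: U+D585 U+206CA U+2FD7 U+2391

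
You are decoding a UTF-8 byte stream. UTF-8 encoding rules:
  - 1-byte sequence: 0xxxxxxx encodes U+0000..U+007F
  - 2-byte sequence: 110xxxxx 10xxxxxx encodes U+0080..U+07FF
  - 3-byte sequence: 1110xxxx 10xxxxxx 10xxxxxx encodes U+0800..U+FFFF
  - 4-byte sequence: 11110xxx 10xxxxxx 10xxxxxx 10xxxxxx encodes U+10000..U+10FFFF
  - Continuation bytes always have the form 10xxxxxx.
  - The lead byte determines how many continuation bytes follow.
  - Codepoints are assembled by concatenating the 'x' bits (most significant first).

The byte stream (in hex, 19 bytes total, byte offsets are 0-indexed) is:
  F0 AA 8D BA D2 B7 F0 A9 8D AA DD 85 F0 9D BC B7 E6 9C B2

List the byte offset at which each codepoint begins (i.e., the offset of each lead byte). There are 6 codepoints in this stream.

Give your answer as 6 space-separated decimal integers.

Byte[0]=F0: 4-byte lead, need 3 cont bytes. acc=0x0
Byte[1]=AA: continuation. acc=(acc<<6)|0x2A=0x2A
Byte[2]=8D: continuation. acc=(acc<<6)|0x0D=0xA8D
Byte[3]=BA: continuation. acc=(acc<<6)|0x3A=0x2A37A
Completed: cp=U+2A37A (starts at byte 0)
Byte[4]=D2: 2-byte lead, need 1 cont bytes. acc=0x12
Byte[5]=B7: continuation. acc=(acc<<6)|0x37=0x4B7
Completed: cp=U+04B7 (starts at byte 4)
Byte[6]=F0: 4-byte lead, need 3 cont bytes. acc=0x0
Byte[7]=A9: continuation. acc=(acc<<6)|0x29=0x29
Byte[8]=8D: continuation. acc=(acc<<6)|0x0D=0xA4D
Byte[9]=AA: continuation. acc=(acc<<6)|0x2A=0x2936A
Completed: cp=U+2936A (starts at byte 6)
Byte[10]=DD: 2-byte lead, need 1 cont bytes. acc=0x1D
Byte[11]=85: continuation. acc=(acc<<6)|0x05=0x745
Completed: cp=U+0745 (starts at byte 10)
Byte[12]=F0: 4-byte lead, need 3 cont bytes. acc=0x0
Byte[13]=9D: continuation. acc=(acc<<6)|0x1D=0x1D
Byte[14]=BC: continuation. acc=(acc<<6)|0x3C=0x77C
Byte[15]=B7: continuation. acc=(acc<<6)|0x37=0x1DF37
Completed: cp=U+1DF37 (starts at byte 12)
Byte[16]=E6: 3-byte lead, need 2 cont bytes. acc=0x6
Byte[17]=9C: continuation. acc=(acc<<6)|0x1C=0x19C
Byte[18]=B2: continuation. acc=(acc<<6)|0x32=0x6732
Completed: cp=U+6732 (starts at byte 16)

Answer: 0 4 6 10 12 16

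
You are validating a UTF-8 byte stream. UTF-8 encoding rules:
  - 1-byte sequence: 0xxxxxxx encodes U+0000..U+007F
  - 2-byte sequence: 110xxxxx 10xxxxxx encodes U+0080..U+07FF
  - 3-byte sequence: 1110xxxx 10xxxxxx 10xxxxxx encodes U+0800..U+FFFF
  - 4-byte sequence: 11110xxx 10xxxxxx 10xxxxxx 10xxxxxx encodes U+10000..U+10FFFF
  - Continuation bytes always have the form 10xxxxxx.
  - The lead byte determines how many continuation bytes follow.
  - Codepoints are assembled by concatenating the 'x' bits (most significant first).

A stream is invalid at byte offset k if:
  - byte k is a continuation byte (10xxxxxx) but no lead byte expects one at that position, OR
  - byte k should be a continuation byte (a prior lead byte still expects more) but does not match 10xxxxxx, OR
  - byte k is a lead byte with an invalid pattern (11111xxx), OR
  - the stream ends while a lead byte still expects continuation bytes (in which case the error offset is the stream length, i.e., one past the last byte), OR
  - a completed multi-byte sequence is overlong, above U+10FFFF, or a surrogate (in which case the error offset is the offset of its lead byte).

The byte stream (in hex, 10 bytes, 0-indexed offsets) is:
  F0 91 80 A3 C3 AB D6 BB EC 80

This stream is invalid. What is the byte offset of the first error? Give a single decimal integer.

Byte[0]=F0: 4-byte lead, need 3 cont bytes. acc=0x0
Byte[1]=91: continuation. acc=(acc<<6)|0x11=0x11
Byte[2]=80: continuation. acc=(acc<<6)|0x00=0x440
Byte[3]=A3: continuation. acc=(acc<<6)|0x23=0x11023
Completed: cp=U+11023 (starts at byte 0)
Byte[4]=C3: 2-byte lead, need 1 cont bytes. acc=0x3
Byte[5]=AB: continuation. acc=(acc<<6)|0x2B=0xEB
Completed: cp=U+00EB (starts at byte 4)
Byte[6]=D6: 2-byte lead, need 1 cont bytes. acc=0x16
Byte[7]=BB: continuation. acc=(acc<<6)|0x3B=0x5BB
Completed: cp=U+05BB (starts at byte 6)
Byte[8]=EC: 3-byte lead, need 2 cont bytes. acc=0xC
Byte[9]=80: continuation. acc=(acc<<6)|0x00=0x300
Byte[10]: stream ended, expected continuation. INVALID

Answer: 10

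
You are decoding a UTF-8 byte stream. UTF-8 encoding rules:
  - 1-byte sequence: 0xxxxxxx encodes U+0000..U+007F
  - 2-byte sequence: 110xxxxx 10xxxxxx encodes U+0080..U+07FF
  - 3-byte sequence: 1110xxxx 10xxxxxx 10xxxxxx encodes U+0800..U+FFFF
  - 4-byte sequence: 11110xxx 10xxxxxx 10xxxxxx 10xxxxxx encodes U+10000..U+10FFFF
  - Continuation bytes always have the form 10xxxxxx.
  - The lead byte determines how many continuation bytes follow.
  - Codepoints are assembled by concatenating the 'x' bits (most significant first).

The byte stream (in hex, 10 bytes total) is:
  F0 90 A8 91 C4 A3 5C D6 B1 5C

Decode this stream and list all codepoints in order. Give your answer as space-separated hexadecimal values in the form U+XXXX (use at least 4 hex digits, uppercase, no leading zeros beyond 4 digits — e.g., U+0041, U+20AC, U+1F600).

Answer: U+10A11 U+0123 U+005C U+05B1 U+005C

Derivation:
Byte[0]=F0: 4-byte lead, need 3 cont bytes. acc=0x0
Byte[1]=90: continuation. acc=(acc<<6)|0x10=0x10
Byte[2]=A8: continuation. acc=(acc<<6)|0x28=0x428
Byte[3]=91: continuation. acc=(acc<<6)|0x11=0x10A11
Completed: cp=U+10A11 (starts at byte 0)
Byte[4]=C4: 2-byte lead, need 1 cont bytes. acc=0x4
Byte[5]=A3: continuation. acc=(acc<<6)|0x23=0x123
Completed: cp=U+0123 (starts at byte 4)
Byte[6]=5C: 1-byte ASCII. cp=U+005C
Byte[7]=D6: 2-byte lead, need 1 cont bytes. acc=0x16
Byte[8]=B1: continuation. acc=(acc<<6)|0x31=0x5B1
Completed: cp=U+05B1 (starts at byte 7)
Byte[9]=5C: 1-byte ASCII. cp=U+005C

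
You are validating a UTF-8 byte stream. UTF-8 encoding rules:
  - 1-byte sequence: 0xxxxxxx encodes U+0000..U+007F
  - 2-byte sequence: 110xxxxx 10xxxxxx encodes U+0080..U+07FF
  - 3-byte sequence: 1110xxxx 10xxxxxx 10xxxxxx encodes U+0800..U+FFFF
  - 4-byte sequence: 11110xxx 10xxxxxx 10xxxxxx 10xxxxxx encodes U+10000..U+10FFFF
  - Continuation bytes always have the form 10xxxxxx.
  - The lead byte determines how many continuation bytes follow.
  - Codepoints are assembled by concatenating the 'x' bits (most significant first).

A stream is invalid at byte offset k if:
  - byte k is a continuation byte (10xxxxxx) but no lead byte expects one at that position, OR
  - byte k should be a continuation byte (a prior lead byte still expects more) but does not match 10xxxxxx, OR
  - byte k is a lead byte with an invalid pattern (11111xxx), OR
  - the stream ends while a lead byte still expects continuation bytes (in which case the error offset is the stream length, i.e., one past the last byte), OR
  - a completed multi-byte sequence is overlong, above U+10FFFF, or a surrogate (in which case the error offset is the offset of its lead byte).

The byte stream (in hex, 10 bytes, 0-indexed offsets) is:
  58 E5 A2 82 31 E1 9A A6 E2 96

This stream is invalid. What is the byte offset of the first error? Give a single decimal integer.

Byte[0]=58: 1-byte ASCII. cp=U+0058
Byte[1]=E5: 3-byte lead, need 2 cont bytes. acc=0x5
Byte[2]=A2: continuation. acc=(acc<<6)|0x22=0x162
Byte[3]=82: continuation. acc=(acc<<6)|0x02=0x5882
Completed: cp=U+5882 (starts at byte 1)
Byte[4]=31: 1-byte ASCII. cp=U+0031
Byte[5]=E1: 3-byte lead, need 2 cont bytes. acc=0x1
Byte[6]=9A: continuation. acc=(acc<<6)|0x1A=0x5A
Byte[7]=A6: continuation. acc=(acc<<6)|0x26=0x16A6
Completed: cp=U+16A6 (starts at byte 5)
Byte[8]=E2: 3-byte lead, need 2 cont bytes. acc=0x2
Byte[9]=96: continuation. acc=(acc<<6)|0x16=0x96
Byte[10]: stream ended, expected continuation. INVALID

Answer: 10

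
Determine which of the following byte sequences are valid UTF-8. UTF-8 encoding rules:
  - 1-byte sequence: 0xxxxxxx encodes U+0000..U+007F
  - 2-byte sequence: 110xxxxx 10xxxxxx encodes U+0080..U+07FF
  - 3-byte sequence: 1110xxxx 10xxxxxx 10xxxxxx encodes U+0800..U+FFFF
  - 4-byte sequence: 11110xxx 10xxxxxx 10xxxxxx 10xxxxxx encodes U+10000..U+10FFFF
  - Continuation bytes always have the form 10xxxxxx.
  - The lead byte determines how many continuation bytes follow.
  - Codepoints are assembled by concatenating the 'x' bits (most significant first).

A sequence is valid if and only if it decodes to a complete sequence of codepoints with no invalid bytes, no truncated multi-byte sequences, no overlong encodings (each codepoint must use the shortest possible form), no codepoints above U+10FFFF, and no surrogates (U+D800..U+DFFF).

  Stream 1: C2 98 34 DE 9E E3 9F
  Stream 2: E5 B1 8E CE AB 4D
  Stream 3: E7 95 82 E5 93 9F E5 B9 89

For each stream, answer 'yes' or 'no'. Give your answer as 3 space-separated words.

Answer: no yes yes

Derivation:
Stream 1: error at byte offset 7. INVALID
Stream 2: decodes cleanly. VALID
Stream 3: decodes cleanly. VALID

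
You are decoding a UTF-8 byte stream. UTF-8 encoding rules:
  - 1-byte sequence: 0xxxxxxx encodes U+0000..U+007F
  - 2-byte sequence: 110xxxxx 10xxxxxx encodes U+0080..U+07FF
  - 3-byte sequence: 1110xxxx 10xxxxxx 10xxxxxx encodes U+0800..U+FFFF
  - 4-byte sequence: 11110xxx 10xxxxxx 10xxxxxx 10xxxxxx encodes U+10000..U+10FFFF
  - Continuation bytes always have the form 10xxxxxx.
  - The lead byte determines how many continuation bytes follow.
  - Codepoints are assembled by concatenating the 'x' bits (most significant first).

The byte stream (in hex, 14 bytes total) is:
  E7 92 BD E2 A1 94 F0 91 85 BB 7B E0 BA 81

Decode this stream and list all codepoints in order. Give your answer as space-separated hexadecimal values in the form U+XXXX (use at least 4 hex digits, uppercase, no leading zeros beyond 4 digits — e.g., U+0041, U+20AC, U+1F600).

Byte[0]=E7: 3-byte lead, need 2 cont bytes. acc=0x7
Byte[1]=92: continuation. acc=(acc<<6)|0x12=0x1D2
Byte[2]=BD: continuation. acc=(acc<<6)|0x3D=0x74BD
Completed: cp=U+74BD (starts at byte 0)
Byte[3]=E2: 3-byte lead, need 2 cont bytes. acc=0x2
Byte[4]=A1: continuation. acc=(acc<<6)|0x21=0xA1
Byte[5]=94: continuation. acc=(acc<<6)|0x14=0x2854
Completed: cp=U+2854 (starts at byte 3)
Byte[6]=F0: 4-byte lead, need 3 cont bytes. acc=0x0
Byte[7]=91: continuation. acc=(acc<<6)|0x11=0x11
Byte[8]=85: continuation. acc=(acc<<6)|0x05=0x445
Byte[9]=BB: continuation. acc=(acc<<6)|0x3B=0x1117B
Completed: cp=U+1117B (starts at byte 6)
Byte[10]=7B: 1-byte ASCII. cp=U+007B
Byte[11]=E0: 3-byte lead, need 2 cont bytes. acc=0x0
Byte[12]=BA: continuation. acc=(acc<<6)|0x3A=0x3A
Byte[13]=81: continuation. acc=(acc<<6)|0x01=0xE81
Completed: cp=U+0E81 (starts at byte 11)

Answer: U+74BD U+2854 U+1117B U+007B U+0E81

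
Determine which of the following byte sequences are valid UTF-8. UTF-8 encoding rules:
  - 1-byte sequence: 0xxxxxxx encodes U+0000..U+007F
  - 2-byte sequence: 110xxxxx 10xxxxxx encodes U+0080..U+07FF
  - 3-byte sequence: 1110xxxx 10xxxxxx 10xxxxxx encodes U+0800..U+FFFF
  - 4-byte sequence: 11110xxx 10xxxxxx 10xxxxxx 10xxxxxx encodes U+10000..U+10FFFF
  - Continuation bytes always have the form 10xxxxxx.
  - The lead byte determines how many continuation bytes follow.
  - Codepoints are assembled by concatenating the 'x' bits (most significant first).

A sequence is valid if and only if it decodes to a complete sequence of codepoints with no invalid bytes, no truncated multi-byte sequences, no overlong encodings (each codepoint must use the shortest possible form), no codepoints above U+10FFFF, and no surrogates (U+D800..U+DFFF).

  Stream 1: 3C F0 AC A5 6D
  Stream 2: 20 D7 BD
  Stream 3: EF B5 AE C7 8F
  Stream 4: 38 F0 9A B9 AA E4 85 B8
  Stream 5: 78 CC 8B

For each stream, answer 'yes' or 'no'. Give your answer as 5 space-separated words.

Stream 1: error at byte offset 4. INVALID
Stream 2: decodes cleanly. VALID
Stream 3: decodes cleanly. VALID
Stream 4: decodes cleanly. VALID
Stream 5: decodes cleanly. VALID

Answer: no yes yes yes yes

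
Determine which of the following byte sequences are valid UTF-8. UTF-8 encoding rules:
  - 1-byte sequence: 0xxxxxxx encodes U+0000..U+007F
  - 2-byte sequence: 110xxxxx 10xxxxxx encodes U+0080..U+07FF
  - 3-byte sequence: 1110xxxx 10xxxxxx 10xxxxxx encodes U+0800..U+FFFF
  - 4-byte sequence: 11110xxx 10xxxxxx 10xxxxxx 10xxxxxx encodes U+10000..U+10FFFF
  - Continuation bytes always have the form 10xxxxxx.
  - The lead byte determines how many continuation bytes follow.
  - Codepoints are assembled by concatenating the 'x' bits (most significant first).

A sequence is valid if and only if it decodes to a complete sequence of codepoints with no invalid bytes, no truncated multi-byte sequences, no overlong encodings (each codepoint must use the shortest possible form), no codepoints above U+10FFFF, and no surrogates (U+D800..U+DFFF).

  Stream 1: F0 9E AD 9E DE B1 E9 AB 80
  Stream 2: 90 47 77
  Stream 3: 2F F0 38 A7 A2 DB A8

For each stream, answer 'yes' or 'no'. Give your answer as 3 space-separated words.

Answer: yes no no

Derivation:
Stream 1: decodes cleanly. VALID
Stream 2: error at byte offset 0. INVALID
Stream 3: error at byte offset 2. INVALID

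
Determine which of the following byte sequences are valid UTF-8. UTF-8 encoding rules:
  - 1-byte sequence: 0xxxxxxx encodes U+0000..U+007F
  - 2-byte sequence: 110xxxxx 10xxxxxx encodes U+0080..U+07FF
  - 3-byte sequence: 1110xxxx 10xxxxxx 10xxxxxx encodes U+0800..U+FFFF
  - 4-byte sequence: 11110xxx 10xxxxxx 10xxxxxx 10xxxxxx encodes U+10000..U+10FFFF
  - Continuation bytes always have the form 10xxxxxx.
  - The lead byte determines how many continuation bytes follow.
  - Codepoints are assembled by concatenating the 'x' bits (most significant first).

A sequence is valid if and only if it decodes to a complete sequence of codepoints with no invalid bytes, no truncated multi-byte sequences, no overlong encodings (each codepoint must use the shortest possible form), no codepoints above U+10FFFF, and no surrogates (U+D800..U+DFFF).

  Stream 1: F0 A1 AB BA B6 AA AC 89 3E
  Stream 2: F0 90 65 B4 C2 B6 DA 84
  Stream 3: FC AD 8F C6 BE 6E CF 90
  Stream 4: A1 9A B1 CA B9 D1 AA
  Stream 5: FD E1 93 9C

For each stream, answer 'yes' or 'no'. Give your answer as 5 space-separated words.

Stream 1: error at byte offset 4. INVALID
Stream 2: error at byte offset 2. INVALID
Stream 3: error at byte offset 0. INVALID
Stream 4: error at byte offset 0. INVALID
Stream 5: error at byte offset 0. INVALID

Answer: no no no no no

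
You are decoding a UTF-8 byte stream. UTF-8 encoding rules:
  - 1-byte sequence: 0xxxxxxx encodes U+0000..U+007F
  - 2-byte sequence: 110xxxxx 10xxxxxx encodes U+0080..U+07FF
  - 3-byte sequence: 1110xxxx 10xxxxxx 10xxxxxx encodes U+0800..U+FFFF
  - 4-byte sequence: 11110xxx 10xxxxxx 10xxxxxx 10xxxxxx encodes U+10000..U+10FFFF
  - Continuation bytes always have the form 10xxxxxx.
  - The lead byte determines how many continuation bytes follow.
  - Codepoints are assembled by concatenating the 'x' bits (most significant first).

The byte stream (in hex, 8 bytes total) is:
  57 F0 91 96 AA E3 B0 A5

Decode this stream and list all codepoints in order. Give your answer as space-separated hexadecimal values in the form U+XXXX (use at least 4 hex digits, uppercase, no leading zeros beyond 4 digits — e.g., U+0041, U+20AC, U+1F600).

Byte[0]=57: 1-byte ASCII. cp=U+0057
Byte[1]=F0: 4-byte lead, need 3 cont bytes. acc=0x0
Byte[2]=91: continuation. acc=(acc<<6)|0x11=0x11
Byte[3]=96: continuation. acc=(acc<<6)|0x16=0x456
Byte[4]=AA: continuation. acc=(acc<<6)|0x2A=0x115AA
Completed: cp=U+115AA (starts at byte 1)
Byte[5]=E3: 3-byte lead, need 2 cont bytes. acc=0x3
Byte[6]=B0: continuation. acc=(acc<<6)|0x30=0xF0
Byte[7]=A5: continuation. acc=(acc<<6)|0x25=0x3C25
Completed: cp=U+3C25 (starts at byte 5)

Answer: U+0057 U+115AA U+3C25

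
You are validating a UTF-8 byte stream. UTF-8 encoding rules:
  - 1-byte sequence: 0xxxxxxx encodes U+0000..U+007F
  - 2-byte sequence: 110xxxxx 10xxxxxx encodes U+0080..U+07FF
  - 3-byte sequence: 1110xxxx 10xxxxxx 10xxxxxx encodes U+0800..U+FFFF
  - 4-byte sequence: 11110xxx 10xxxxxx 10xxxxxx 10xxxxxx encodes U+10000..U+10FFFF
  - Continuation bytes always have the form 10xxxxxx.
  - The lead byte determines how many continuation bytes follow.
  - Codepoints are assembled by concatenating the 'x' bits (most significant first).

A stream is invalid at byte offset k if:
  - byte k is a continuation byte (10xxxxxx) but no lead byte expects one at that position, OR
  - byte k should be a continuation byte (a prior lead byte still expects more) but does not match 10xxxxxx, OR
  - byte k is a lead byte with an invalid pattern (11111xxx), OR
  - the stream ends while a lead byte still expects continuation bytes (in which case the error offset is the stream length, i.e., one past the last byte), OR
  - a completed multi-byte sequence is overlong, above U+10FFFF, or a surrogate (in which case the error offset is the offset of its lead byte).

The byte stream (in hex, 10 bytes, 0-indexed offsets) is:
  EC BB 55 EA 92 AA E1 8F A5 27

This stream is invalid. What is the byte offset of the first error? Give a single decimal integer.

Byte[0]=EC: 3-byte lead, need 2 cont bytes. acc=0xC
Byte[1]=BB: continuation. acc=(acc<<6)|0x3B=0x33B
Byte[2]=55: expected 10xxxxxx continuation. INVALID

Answer: 2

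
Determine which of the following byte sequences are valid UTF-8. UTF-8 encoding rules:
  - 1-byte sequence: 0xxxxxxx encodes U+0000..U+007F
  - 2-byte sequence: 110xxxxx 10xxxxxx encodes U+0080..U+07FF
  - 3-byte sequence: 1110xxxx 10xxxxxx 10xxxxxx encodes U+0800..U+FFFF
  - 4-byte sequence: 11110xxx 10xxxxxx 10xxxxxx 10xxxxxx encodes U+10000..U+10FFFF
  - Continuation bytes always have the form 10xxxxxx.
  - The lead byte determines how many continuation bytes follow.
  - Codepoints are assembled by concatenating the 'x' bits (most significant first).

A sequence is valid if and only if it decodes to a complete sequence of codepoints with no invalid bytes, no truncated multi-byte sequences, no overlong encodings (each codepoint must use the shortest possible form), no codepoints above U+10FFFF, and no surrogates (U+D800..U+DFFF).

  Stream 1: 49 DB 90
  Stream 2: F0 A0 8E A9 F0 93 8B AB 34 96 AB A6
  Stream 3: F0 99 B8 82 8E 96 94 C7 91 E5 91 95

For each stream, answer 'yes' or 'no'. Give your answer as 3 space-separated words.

Answer: yes no no

Derivation:
Stream 1: decodes cleanly. VALID
Stream 2: error at byte offset 9. INVALID
Stream 3: error at byte offset 4. INVALID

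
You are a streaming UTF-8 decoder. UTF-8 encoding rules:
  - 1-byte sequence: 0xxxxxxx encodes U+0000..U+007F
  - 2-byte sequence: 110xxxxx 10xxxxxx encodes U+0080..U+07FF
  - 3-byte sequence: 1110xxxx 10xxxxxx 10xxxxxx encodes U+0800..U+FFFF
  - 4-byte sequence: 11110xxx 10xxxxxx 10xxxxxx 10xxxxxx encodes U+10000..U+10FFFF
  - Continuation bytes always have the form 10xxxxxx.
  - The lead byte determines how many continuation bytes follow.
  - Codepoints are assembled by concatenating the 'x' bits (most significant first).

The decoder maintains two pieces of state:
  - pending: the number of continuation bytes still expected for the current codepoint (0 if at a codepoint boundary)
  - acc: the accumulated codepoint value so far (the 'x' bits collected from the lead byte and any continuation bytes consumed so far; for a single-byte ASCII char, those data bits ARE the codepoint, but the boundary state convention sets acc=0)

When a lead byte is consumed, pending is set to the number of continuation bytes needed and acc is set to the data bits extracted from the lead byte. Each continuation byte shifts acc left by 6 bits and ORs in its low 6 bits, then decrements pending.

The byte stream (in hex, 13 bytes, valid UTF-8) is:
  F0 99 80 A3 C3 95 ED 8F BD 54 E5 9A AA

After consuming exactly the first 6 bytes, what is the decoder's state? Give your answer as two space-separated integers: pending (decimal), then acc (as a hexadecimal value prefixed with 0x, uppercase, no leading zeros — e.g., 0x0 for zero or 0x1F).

Answer: 0 0xD5

Derivation:
Byte[0]=F0: 4-byte lead. pending=3, acc=0x0
Byte[1]=99: continuation. acc=(acc<<6)|0x19=0x19, pending=2
Byte[2]=80: continuation. acc=(acc<<6)|0x00=0x640, pending=1
Byte[3]=A3: continuation. acc=(acc<<6)|0x23=0x19023, pending=0
Byte[4]=C3: 2-byte lead. pending=1, acc=0x3
Byte[5]=95: continuation. acc=(acc<<6)|0x15=0xD5, pending=0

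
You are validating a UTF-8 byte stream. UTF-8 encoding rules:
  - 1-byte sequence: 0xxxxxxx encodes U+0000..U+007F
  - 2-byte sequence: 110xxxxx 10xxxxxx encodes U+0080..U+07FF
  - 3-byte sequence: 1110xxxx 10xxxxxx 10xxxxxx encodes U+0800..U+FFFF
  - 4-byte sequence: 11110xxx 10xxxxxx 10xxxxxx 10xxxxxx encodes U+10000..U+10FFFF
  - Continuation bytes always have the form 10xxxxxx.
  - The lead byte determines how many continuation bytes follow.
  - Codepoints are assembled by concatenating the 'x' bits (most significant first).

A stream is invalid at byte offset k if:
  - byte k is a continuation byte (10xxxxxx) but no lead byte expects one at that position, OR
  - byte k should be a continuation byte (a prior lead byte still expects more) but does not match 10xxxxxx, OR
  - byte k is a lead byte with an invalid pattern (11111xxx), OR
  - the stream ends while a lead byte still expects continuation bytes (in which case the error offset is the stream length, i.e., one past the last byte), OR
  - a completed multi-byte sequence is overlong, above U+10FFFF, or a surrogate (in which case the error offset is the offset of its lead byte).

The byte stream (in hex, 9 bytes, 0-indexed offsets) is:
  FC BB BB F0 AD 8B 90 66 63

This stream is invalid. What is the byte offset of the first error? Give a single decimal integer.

Answer: 0

Derivation:
Byte[0]=FC: INVALID lead byte (not 0xxx/110x/1110/11110)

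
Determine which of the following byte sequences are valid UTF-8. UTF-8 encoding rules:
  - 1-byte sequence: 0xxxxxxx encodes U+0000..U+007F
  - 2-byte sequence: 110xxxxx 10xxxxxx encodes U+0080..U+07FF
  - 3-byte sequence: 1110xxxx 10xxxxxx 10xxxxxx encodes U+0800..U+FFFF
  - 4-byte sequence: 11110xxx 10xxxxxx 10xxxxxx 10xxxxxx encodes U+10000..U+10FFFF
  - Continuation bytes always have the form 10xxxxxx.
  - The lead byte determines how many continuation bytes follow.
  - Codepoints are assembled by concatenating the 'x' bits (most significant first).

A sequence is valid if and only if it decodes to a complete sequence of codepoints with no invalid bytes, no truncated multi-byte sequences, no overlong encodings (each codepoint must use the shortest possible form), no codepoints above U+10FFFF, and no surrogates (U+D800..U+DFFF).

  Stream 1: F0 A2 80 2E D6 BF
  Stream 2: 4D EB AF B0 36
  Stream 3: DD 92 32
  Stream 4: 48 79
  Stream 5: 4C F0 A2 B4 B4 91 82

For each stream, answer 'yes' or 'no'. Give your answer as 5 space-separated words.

Answer: no yes yes yes no

Derivation:
Stream 1: error at byte offset 3. INVALID
Stream 2: decodes cleanly. VALID
Stream 3: decodes cleanly. VALID
Stream 4: decodes cleanly. VALID
Stream 5: error at byte offset 5. INVALID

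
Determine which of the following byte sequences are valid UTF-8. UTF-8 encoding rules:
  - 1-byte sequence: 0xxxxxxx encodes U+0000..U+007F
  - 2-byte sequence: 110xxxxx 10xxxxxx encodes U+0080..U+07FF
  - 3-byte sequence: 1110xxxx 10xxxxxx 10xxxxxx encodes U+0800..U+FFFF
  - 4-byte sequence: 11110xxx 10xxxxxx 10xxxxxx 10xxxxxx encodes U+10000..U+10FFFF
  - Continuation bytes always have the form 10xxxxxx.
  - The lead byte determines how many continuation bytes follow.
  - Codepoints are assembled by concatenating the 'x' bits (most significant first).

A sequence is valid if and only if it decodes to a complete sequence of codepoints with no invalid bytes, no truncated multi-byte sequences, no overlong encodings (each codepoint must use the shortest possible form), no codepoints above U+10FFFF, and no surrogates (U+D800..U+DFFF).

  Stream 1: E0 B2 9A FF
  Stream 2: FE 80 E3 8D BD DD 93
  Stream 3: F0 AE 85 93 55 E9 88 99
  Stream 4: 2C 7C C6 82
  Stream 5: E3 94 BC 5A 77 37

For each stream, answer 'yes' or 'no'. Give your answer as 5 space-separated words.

Stream 1: error at byte offset 3. INVALID
Stream 2: error at byte offset 0. INVALID
Stream 3: decodes cleanly. VALID
Stream 4: decodes cleanly. VALID
Stream 5: decodes cleanly. VALID

Answer: no no yes yes yes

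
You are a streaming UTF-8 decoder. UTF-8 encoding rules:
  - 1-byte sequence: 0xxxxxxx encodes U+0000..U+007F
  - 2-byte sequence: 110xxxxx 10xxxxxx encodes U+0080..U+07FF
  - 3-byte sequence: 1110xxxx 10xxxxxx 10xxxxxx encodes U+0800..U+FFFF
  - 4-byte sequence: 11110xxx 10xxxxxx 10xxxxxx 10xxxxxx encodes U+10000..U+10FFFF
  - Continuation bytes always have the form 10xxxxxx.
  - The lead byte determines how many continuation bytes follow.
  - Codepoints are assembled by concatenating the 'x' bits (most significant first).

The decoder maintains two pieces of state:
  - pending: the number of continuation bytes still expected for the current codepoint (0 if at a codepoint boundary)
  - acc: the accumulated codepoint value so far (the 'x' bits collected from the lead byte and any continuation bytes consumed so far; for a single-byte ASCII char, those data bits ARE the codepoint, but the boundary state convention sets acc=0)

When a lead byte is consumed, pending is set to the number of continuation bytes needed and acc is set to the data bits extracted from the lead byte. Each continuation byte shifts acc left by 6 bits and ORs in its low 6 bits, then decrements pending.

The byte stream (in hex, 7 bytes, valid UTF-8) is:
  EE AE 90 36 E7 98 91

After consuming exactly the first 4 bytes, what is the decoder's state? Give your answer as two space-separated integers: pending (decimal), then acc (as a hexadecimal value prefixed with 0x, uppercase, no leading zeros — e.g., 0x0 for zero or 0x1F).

Byte[0]=EE: 3-byte lead. pending=2, acc=0xE
Byte[1]=AE: continuation. acc=(acc<<6)|0x2E=0x3AE, pending=1
Byte[2]=90: continuation. acc=(acc<<6)|0x10=0xEB90, pending=0
Byte[3]=36: 1-byte. pending=0, acc=0x0

Answer: 0 0x0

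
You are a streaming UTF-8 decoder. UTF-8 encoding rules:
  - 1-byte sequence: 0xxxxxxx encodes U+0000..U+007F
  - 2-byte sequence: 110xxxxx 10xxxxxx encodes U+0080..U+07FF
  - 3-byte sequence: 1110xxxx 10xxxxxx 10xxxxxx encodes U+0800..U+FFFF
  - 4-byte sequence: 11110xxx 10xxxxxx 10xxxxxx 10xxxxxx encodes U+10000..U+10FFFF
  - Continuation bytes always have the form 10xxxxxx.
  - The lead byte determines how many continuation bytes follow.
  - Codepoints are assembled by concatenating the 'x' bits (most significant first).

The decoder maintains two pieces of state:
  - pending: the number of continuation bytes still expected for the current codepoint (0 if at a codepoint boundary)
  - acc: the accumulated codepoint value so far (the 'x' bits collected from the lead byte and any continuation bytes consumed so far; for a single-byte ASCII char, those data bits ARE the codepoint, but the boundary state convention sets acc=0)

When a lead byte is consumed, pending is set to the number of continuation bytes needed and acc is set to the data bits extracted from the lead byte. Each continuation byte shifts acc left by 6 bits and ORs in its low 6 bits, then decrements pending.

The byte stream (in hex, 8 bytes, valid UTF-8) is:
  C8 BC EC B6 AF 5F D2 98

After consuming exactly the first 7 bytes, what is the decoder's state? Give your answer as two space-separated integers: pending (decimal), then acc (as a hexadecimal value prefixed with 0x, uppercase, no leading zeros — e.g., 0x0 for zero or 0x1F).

Answer: 1 0x12

Derivation:
Byte[0]=C8: 2-byte lead. pending=1, acc=0x8
Byte[1]=BC: continuation. acc=(acc<<6)|0x3C=0x23C, pending=0
Byte[2]=EC: 3-byte lead. pending=2, acc=0xC
Byte[3]=B6: continuation. acc=(acc<<6)|0x36=0x336, pending=1
Byte[4]=AF: continuation. acc=(acc<<6)|0x2F=0xCDAF, pending=0
Byte[5]=5F: 1-byte. pending=0, acc=0x0
Byte[6]=D2: 2-byte lead. pending=1, acc=0x12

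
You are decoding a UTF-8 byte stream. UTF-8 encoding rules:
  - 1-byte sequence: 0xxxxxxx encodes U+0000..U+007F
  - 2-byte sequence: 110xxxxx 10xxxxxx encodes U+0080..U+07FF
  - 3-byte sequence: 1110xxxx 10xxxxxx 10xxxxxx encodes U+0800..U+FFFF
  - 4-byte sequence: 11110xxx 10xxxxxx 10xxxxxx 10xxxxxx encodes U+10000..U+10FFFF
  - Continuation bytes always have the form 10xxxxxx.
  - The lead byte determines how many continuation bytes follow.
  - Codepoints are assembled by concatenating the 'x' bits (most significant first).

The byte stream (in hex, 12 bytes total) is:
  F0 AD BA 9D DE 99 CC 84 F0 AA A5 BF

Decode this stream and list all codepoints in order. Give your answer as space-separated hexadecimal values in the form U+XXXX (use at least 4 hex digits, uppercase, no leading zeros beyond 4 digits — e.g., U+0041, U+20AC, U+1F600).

Byte[0]=F0: 4-byte lead, need 3 cont bytes. acc=0x0
Byte[1]=AD: continuation. acc=(acc<<6)|0x2D=0x2D
Byte[2]=BA: continuation. acc=(acc<<6)|0x3A=0xB7A
Byte[3]=9D: continuation. acc=(acc<<6)|0x1D=0x2DE9D
Completed: cp=U+2DE9D (starts at byte 0)
Byte[4]=DE: 2-byte lead, need 1 cont bytes. acc=0x1E
Byte[5]=99: continuation. acc=(acc<<6)|0x19=0x799
Completed: cp=U+0799 (starts at byte 4)
Byte[6]=CC: 2-byte lead, need 1 cont bytes. acc=0xC
Byte[7]=84: continuation. acc=(acc<<6)|0x04=0x304
Completed: cp=U+0304 (starts at byte 6)
Byte[8]=F0: 4-byte lead, need 3 cont bytes. acc=0x0
Byte[9]=AA: continuation. acc=(acc<<6)|0x2A=0x2A
Byte[10]=A5: continuation. acc=(acc<<6)|0x25=0xAA5
Byte[11]=BF: continuation. acc=(acc<<6)|0x3F=0x2A97F
Completed: cp=U+2A97F (starts at byte 8)

Answer: U+2DE9D U+0799 U+0304 U+2A97F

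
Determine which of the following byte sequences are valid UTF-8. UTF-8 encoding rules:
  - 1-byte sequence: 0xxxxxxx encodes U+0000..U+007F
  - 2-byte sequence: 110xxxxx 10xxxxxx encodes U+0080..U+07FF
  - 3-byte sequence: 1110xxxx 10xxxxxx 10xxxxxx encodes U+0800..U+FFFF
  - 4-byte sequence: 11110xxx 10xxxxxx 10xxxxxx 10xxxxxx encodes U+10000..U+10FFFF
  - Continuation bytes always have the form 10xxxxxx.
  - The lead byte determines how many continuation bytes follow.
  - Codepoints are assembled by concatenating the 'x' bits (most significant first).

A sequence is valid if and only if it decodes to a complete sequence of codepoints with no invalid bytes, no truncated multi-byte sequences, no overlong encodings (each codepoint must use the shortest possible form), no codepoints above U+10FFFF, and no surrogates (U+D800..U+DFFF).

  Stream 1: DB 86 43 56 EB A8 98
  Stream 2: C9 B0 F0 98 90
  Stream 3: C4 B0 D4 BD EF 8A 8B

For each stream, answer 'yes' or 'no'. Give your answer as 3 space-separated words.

Stream 1: decodes cleanly. VALID
Stream 2: error at byte offset 5. INVALID
Stream 3: decodes cleanly. VALID

Answer: yes no yes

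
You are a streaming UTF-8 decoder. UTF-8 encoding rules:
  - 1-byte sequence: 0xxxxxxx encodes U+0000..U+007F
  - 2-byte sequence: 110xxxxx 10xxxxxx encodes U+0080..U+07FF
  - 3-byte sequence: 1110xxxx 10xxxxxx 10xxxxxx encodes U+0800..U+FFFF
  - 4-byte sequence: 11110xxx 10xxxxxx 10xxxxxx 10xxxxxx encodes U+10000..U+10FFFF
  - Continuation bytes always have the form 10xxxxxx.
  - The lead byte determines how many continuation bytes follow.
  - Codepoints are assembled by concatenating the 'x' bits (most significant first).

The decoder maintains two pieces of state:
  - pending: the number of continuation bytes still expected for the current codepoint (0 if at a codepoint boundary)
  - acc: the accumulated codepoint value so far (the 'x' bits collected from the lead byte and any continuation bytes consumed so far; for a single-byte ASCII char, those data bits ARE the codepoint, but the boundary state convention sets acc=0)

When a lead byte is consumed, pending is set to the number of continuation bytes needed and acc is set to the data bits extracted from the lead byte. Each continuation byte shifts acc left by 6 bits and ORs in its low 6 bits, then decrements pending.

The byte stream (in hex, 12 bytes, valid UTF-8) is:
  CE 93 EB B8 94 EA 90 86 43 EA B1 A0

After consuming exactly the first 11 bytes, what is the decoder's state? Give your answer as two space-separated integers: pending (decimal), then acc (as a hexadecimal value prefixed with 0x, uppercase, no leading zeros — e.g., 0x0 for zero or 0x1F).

Byte[0]=CE: 2-byte lead. pending=1, acc=0xE
Byte[1]=93: continuation. acc=(acc<<6)|0x13=0x393, pending=0
Byte[2]=EB: 3-byte lead. pending=2, acc=0xB
Byte[3]=B8: continuation. acc=(acc<<6)|0x38=0x2F8, pending=1
Byte[4]=94: continuation. acc=(acc<<6)|0x14=0xBE14, pending=0
Byte[5]=EA: 3-byte lead. pending=2, acc=0xA
Byte[6]=90: continuation. acc=(acc<<6)|0x10=0x290, pending=1
Byte[7]=86: continuation. acc=(acc<<6)|0x06=0xA406, pending=0
Byte[8]=43: 1-byte. pending=0, acc=0x0
Byte[9]=EA: 3-byte lead. pending=2, acc=0xA
Byte[10]=B1: continuation. acc=(acc<<6)|0x31=0x2B1, pending=1

Answer: 1 0x2B1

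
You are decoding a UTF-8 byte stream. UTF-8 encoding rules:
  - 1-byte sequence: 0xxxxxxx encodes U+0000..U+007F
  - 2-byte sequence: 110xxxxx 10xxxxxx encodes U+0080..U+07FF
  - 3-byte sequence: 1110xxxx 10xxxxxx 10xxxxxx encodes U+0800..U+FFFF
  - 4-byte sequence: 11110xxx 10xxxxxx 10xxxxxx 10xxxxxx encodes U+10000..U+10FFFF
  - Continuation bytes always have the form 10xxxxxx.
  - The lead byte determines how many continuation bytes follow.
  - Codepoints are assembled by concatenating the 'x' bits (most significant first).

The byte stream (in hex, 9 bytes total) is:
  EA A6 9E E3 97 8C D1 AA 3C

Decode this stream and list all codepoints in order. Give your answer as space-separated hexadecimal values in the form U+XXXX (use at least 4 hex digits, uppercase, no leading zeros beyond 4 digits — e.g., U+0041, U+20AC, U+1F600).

Answer: U+A99E U+35CC U+046A U+003C

Derivation:
Byte[0]=EA: 3-byte lead, need 2 cont bytes. acc=0xA
Byte[1]=A6: continuation. acc=(acc<<6)|0x26=0x2A6
Byte[2]=9E: continuation. acc=(acc<<6)|0x1E=0xA99E
Completed: cp=U+A99E (starts at byte 0)
Byte[3]=E3: 3-byte lead, need 2 cont bytes. acc=0x3
Byte[4]=97: continuation. acc=(acc<<6)|0x17=0xD7
Byte[5]=8C: continuation. acc=(acc<<6)|0x0C=0x35CC
Completed: cp=U+35CC (starts at byte 3)
Byte[6]=D1: 2-byte lead, need 1 cont bytes. acc=0x11
Byte[7]=AA: continuation. acc=(acc<<6)|0x2A=0x46A
Completed: cp=U+046A (starts at byte 6)
Byte[8]=3C: 1-byte ASCII. cp=U+003C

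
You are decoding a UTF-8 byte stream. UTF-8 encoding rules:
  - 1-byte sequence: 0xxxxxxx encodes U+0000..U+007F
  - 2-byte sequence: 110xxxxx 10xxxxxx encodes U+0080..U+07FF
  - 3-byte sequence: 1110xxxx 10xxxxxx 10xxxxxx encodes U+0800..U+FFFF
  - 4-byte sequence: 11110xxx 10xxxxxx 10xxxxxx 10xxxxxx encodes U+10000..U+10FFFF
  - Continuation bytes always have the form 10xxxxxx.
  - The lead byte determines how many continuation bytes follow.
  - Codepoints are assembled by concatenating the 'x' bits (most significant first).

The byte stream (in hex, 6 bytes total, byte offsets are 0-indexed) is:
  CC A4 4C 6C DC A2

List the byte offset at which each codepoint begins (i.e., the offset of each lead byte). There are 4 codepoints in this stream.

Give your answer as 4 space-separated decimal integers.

Byte[0]=CC: 2-byte lead, need 1 cont bytes. acc=0xC
Byte[1]=A4: continuation. acc=(acc<<6)|0x24=0x324
Completed: cp=U+0324 (starts at byte 0)
Byte[2]=4C: 1-byte ASCII. cp=U+004C
Byte[3]=6C: 1-byte ASCII. cp=U+006C
Byte[4]=DC: 2-byte lead, need 1 cont bytes. acc=0x1C
Byte[5]=A2: continuation. acc=(acc<<6)|0x22=0x722
Completed: cp=U+0722 (starts at byte 4)

Answer: 0 2 3 4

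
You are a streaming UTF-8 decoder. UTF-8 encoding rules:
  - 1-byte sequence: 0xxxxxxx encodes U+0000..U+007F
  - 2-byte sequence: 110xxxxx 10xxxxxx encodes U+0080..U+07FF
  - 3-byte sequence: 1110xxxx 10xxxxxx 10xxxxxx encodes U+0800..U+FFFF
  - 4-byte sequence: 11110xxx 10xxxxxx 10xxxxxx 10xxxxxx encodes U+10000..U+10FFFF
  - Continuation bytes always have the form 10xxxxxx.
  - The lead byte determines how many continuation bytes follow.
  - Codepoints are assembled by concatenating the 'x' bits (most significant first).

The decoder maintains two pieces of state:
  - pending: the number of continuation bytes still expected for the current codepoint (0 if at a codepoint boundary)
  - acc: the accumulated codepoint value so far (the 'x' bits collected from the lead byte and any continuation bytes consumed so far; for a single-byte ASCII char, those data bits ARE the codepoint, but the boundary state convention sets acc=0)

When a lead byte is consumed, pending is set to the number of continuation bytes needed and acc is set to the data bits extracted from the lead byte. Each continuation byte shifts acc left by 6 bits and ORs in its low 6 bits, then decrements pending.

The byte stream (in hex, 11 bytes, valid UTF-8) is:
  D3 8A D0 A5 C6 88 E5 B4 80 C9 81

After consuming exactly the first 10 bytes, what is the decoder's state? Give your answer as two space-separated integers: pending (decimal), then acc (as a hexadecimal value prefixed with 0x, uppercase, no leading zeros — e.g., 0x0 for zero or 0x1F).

Answer: 1 0x9

Derivation:
Byte[0]=D3: 2-byte lead. pending=1, acc=0x13
Byte[1]=8A: continuation. acc=(acc<<6)|0x0A=0x4CA, pending=0
Byte[2]=D0: 2-byte lead. pending=1, acc=0x10
Byte[3]=A5: continuation. acc=(acc<<6)|0x25=0x425, pending=0
Byte[4]=C6: 2-byte lead. pending=1, acc=0x6
Byte[5]=88: continuation. acc=(acc<<6)|0x08=0x188, pending=0
Byte[6]=E5: 3-byte lead. pending=2, acc=0x5
Byte[7]=B4: continuation. acc=(acc<<6)|0x34=0x174, pending=1
Byte[8]=80: continuation. acc=(acc<<6)|0x00=0x5D00, pending=0
Byte[9]=C9: 2-byte lead. pending=1, acc=0x9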